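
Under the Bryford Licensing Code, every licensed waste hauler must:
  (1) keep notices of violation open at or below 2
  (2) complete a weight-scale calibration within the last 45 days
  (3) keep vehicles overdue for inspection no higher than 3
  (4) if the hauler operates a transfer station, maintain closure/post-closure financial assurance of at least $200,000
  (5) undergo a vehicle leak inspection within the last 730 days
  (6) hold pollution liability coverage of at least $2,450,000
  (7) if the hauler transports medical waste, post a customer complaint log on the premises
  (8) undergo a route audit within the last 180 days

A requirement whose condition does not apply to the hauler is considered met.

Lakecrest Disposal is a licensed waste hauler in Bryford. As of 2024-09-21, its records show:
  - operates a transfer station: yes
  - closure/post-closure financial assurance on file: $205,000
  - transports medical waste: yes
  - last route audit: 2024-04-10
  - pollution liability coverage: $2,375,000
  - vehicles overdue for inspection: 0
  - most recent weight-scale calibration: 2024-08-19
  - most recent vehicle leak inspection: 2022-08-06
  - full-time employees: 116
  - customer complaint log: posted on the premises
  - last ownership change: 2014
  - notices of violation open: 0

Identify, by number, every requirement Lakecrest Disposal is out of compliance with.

1. notices of violation open 0 ≤ 2 → met
2. weight-scale calibration 33 days ago vs limit 45 → met
3. vehicles overdue for inspection 0 ≤ 3 → met
4. condition 'operates a transfer station' holds; closure/post-closure financial assurance $205,000 ≥ $200,000 → met
5. vehicle leak inspection 777 days ago vs limit 730 → not met
6. pollution liability coverage $2,375,000 < $2,450,000 → not met
7. condition 'transports medical waste' holds; customer complaint log present → met
8. route audit 164 days ago vs limit 180 → met
Not met: 5, 6

5, 6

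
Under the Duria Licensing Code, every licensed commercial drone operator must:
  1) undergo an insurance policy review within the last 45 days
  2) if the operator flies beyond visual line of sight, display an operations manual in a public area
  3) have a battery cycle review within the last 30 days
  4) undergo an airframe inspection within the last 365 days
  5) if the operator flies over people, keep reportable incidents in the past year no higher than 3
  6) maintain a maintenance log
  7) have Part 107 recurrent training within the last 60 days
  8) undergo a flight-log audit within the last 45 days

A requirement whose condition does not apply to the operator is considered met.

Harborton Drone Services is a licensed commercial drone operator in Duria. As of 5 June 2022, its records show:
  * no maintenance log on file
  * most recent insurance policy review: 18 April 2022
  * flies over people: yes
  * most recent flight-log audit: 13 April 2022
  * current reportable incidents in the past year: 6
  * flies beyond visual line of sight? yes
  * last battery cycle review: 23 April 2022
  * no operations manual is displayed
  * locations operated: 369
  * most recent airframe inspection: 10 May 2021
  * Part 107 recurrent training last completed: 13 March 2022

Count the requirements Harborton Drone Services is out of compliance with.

8

1. insurance policy review 48 days ago vs limit 45 → not met
2. condition 'flies beyond visual line of sight' holds; operations manual absent → not met
3. battery cycle review 43 days ago vs limit 30 → not met
4. airframe inspection 391 days ago vs limit 365 → not met
5. condition 'flies over people' holds; reportable incidents in the past year 6 > 3 → not met
6. maintenance log absent → not met
7. Part 107 recurrent training 84 days ago vs limit 60 → not met
8. flight-log audit 53 days ago vs limit 45 → not met
Not met: 8 of 8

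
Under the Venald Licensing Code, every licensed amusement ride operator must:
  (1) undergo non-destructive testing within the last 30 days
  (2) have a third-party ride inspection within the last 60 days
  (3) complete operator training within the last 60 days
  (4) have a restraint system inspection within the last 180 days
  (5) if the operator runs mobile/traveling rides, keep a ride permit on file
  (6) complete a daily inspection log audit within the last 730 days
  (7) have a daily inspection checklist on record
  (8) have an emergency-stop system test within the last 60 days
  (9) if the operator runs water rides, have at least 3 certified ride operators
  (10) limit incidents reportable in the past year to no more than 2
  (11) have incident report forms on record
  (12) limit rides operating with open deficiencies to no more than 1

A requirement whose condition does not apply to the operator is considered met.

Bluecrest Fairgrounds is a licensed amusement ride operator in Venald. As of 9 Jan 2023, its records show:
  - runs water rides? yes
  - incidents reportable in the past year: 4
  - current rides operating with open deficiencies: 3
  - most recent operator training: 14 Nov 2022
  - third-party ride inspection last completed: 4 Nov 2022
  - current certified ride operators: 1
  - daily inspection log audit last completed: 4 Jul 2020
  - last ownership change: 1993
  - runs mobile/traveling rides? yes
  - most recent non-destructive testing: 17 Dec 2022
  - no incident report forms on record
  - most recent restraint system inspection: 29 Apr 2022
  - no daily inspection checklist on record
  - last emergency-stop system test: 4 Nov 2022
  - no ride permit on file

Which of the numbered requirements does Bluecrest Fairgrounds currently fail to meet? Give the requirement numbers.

2, 4, 5, 6, 7, 8, 9, 10, 11, 12

1. non-destructive testing 23 days ago vs limit 30 → met
2. third-party ride inspection 66 days ago vs limit 60 → not met
3. operator training 56 days ago vs limit 60 → met
4. restraint system inspection 255 days ago vs limit 180 → not met
5. condition 'runs mobile/traveling rides' holds; ride permit absent → not met
6. daily inspection log audit 919 days ago vs limit 730 → not met
7. daily inspection checklist absent → not met
8. emergency-stop system test 66 days ago vs limit 60 → not met
9. condition 'runs water rides' holds; certified ride operators 1 < 3 → not met
10. incidents reportable in the past year 4 > 2 → not met
11. incident report forms absent → not met
12. rides operating with open deficiencies 3 > 1 → not met
Not met: 2, 4, 5, 6, 7, 8, 9, 10, 11, 12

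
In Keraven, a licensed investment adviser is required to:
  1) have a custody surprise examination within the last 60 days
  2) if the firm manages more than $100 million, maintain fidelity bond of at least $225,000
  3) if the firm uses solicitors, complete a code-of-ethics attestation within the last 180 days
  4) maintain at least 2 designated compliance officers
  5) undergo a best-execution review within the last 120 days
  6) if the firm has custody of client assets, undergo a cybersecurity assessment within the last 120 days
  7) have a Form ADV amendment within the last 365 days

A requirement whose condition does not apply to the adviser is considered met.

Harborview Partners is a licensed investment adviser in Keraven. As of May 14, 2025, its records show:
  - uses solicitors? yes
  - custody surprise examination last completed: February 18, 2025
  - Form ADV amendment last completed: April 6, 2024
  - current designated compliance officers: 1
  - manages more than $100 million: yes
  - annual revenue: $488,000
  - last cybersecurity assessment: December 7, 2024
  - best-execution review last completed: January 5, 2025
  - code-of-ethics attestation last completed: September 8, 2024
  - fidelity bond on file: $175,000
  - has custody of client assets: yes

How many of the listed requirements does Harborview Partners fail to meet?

7

1. custody surprise examination 85 days ago vs limit 60 → not met
2. condition 'manages more than $100 million' holds; fidelity bond $175,000 < $225,000 → not met
3. condition 'uses solicitors' holds; code-of-ethics attestation 248 days ago vs limit 180 → not met
4. designated compliance officers 1 < 2 → not met
5. best-execution review 129 days ago vs limit 120 → not met
6. condition 'has custody of client assets' holds; cybersecurity assessment 158 days ago vs limit 120 → not met
7. Form ADV amendment 403 days ago vs limit 365 → not met
Not met: 7 of 7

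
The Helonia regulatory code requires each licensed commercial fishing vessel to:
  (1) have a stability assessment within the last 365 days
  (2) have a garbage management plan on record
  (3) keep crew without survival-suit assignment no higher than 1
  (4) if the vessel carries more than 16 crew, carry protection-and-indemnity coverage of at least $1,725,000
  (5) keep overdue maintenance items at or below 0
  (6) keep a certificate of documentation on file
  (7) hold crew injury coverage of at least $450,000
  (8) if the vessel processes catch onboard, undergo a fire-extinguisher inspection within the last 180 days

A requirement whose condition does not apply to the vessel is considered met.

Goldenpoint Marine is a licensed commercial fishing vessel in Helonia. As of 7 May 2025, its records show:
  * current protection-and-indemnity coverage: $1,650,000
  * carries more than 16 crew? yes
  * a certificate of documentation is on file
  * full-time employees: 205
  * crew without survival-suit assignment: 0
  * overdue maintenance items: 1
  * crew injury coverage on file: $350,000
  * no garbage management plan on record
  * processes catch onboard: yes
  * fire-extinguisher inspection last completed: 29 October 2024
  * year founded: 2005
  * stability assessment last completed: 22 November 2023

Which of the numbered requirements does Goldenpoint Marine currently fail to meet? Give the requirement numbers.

1, 2, 4, 5, 7, 8

1. stability assessment 532 days ago vs limit 365 → not met
2. garbage management plan absent → not met
3. crew without survival-suit assignment 0 ≤ 1 → met
4. condition 'carries more than 16 crew' holds; protection-and-indemnity coverage $1,650,000 < $1,725,000 → not met
5. overdue maintenance items 1 > 0 → not met
6. certificate of documentation present → met
7. crew injury coverage $350,000 < $450,000 → not met
8. condition 'processes catch onboard' holds; fire-extinguisher inspection 190 days ago vs limit 180 → not met
Not met: 1, 2, 4, 5, 7, 8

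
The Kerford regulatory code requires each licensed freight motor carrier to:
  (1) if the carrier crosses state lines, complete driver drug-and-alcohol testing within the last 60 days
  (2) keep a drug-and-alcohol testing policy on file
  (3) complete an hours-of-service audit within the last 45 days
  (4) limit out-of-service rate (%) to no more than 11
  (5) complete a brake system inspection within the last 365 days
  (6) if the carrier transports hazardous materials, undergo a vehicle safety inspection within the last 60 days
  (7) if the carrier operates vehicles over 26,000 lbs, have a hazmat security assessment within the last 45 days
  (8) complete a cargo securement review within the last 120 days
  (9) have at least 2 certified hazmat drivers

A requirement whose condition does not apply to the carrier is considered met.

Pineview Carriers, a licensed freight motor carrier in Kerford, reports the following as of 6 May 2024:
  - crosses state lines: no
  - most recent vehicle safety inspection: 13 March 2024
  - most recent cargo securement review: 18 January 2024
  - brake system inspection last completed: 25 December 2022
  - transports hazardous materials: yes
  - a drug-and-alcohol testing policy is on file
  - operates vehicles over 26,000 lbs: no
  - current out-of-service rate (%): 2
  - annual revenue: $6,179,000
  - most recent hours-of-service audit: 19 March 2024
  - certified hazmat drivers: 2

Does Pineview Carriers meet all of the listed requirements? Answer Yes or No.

1. condition 'crosses state lines' does not hold → requirement n/a → met
2. drug-and-alcohol testing policy present → met
3. hours-of-service audit 48 days ago vs limit 45 → not met
4. out-of-service rate (%) 2 ≤ 11 → met
5. brake system inspection 498 days ago vs limit 365 → not met
6. condition 'transports hazardous materials' holds; vehicle safety inspection 54 days ago vs limit 60 → met
7. condition 'operates vehicles over 26,000 lbs' does not hold → requirement n/a → met
8. cargo securement review 109 days ago vs limit 120 → met
9. certified hazmat drivers 2 ≥ 2 → met
Not met: 3, 5

No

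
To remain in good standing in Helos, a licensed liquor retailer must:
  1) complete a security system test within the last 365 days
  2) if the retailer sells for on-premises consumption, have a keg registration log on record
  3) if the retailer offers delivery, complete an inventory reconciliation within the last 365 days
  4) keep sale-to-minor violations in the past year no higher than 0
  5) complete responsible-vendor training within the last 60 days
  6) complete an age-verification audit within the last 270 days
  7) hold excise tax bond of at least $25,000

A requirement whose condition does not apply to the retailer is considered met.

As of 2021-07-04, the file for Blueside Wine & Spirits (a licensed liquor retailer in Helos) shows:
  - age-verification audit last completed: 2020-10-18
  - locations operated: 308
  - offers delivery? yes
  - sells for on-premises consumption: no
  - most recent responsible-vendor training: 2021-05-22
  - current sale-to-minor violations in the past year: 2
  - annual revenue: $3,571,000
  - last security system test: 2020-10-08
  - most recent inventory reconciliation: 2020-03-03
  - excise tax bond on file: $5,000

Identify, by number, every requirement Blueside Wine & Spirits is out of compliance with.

1. security system test 269 days ago vs limit 365 → met
2. condition 'sells for on-premises consumption' does not hold → requirement n/a → met
3. condition 'offers delivery' holds; inventory reconciliation 488 days ago vs limit 365 → not met
4. sale-to-minor violations in the past year 2 > 0 → not met
5. responsible-vendor training 43 days ago vs limit 60 → met
6. age-verification audit 259 days ago vs limit 270 → met
7. excise tax bond $5,000 < $25,000 → not met
Not met: 3, 4, 7

3, 4, 7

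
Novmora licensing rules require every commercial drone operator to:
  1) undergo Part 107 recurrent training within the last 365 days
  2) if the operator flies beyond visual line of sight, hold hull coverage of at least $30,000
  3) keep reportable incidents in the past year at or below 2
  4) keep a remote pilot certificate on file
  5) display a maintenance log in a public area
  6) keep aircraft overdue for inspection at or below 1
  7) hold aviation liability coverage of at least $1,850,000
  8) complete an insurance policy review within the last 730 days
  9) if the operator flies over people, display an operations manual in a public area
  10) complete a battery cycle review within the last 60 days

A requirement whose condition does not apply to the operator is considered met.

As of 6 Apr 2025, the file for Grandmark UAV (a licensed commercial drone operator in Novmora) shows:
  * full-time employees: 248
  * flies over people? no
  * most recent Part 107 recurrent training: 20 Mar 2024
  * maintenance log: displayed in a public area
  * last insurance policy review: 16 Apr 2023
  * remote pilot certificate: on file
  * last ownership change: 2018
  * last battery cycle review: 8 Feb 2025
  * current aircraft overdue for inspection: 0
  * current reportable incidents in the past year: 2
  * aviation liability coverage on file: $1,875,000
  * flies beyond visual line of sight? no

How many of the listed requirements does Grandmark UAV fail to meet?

1

1. Part 107 recurrent training 382 days ago vs limit 365 → not met
2. condition 'flies beyond visual line of sight' does not hold → requirement n/a → met
3. reportable incidents in the past year 2 ≤ 2 → met
4. remote pilot certificate present → met
5. maintenance log present → met
6. aircraft overdue for inspection 0 ≤ 1 → met
7. aviation liability coverage $1,875,000 ≥ $1,850,000 → met
8. insurance policy review 721 days ago vs limit 730 → met
9. condition 'flies over people' does not hold → requirement n/a → met
10. battery cycle review 57 days ago vs limit 60 → met
Not met: 1 of 10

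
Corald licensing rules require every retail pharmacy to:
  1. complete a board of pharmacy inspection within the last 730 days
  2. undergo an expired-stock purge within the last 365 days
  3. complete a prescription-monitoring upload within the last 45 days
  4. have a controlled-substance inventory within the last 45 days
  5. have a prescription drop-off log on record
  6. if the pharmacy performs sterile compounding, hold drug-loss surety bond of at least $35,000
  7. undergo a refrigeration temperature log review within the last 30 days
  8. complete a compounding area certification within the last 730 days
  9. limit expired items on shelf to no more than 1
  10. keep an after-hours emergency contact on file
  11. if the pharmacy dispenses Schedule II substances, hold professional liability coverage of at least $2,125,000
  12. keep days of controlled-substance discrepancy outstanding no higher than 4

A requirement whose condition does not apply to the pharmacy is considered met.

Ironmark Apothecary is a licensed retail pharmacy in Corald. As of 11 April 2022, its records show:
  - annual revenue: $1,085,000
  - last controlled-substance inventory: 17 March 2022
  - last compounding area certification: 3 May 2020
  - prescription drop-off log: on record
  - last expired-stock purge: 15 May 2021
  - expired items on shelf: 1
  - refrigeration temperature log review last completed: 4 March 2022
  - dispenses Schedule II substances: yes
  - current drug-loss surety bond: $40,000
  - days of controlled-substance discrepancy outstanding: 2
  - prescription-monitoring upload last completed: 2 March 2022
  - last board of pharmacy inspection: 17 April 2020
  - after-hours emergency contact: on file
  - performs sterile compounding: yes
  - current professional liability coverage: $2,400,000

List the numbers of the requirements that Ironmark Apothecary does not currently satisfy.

1. board of pharmacy inspection 724 days ago vs limit 730 → met
2. expired-stock purge 331 days ago vs limit 365 → met
3. prescription-monitoring upload 40 days ago vs limit 45 → met
4. controlled-substance inventory 25 days ago vs limit 45 → met
5. prescription drop-off log present → met
6. condition 'performs sterile compounding' holds; drug-loss surety bond $40,000 ≥ $35,000 → met
7. refrigeration temperature log review 38 days ago vs limit 30 → not met
8. compounding area certification 708 days ago vs limit 730 → met
9. expired items on shelf 1 ≤ 1 → met
10. after-hours emergency contact present → met
11. condition 'dispenses Schedule II substances' holds; professional liability coverage $2,400,000 ≥ $2,125,000 → met
12. days of controlled-substance discrepancy outstanding 2 ≤ 4 → met
Not met: 7

7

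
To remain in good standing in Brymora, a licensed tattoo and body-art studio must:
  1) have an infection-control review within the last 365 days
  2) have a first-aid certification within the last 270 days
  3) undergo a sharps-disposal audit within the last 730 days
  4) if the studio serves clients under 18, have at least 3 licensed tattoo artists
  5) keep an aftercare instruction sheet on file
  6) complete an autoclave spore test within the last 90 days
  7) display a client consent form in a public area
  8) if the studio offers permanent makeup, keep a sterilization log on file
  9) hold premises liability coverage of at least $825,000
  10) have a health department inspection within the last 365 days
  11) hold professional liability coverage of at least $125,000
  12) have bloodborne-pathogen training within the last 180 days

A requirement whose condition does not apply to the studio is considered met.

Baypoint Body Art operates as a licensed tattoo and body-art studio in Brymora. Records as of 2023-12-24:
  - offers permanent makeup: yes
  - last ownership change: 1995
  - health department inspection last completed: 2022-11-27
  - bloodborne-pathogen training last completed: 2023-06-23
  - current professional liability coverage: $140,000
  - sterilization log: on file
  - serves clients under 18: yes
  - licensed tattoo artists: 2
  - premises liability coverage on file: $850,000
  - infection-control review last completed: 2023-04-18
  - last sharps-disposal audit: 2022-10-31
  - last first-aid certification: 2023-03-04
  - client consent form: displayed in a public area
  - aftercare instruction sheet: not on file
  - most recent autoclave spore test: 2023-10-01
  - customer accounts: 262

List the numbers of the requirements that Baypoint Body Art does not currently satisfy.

1. infection-control review 250 days ago vs limit 365 → met
2. first-aid certification 295 days ago vs limit 270 → not met
3. sharps-disposal audit 419 days ago vs limit 730 → met
4. condition 'serves clients under 18' holds; licensed tattoo artists 2 < 3 → not met
5. aftercare instruction sheet absent → not met
6. autoclave spore test 84 days ago vs limit 90 → met
7. client consent form present → met
8. condition 'offers permanent makeup' holds; sterilization log present → met
9. premises liability coverage $850,000 ≥ $825,000 → met
10. health department inspection 392 days ago vs limit 365 → not met
11. professional liability coverage $140,000 ≥ $125,000 → met
12. bloodborne-pathogen training 184 days ago vs limit 180 → not met
Not met: 2, 4, 5, 10, 12

2, 4, 5, 10, 12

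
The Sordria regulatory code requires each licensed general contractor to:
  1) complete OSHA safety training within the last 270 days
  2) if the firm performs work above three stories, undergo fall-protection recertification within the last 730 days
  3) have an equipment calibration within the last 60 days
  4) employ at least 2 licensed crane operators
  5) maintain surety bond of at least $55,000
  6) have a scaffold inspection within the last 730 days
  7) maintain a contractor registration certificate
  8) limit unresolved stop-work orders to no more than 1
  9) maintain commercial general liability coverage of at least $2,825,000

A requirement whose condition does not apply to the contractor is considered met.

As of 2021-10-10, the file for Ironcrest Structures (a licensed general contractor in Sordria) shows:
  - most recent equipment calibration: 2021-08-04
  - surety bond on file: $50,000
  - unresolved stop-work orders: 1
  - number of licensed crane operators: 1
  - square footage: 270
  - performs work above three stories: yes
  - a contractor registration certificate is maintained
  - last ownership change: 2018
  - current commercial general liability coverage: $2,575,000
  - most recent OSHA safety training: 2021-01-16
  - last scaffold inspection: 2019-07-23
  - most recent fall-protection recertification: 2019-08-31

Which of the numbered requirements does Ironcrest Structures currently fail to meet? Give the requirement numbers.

1. OSHA safety training 267 days ago vs limit 270 → met
2. condition 'performs work above three stories' holds; fall-protection recertification 771 days ago vs limit 730 → not met
3. equipment calibration 67 days ago vs limit 60 → not met
4. licensed crane operators 1 < 2 → not met
5. surety bond $50,000 < $55,000 → not met
6. scaffold inspection 810 days ago vs limit 730 → not met
7. contractor registration certificate present → met
8. unresolved stop-work orders 1 ≤ 1 → met
9. commercial general liability coverage $2,575,000 < $2,825,000 → not met
Not met: 2, 3, 4, 5, 6, 9

2, 3, 4, 5, 6, 9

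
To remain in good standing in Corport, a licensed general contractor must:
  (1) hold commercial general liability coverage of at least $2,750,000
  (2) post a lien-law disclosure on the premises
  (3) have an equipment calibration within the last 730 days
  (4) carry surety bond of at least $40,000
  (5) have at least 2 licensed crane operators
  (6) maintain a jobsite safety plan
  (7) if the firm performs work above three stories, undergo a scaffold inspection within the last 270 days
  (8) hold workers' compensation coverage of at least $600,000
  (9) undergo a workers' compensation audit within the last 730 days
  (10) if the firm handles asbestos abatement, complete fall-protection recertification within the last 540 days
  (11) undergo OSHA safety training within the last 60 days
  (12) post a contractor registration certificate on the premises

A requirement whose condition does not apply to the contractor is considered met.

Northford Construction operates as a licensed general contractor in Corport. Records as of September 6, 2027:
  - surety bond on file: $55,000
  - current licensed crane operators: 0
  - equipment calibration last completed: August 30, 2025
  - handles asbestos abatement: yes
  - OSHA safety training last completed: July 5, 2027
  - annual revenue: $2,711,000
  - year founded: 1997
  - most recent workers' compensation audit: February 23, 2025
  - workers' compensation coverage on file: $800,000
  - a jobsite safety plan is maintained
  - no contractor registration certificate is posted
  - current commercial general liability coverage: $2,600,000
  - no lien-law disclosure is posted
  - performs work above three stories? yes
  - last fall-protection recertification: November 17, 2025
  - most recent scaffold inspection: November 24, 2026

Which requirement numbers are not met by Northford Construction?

1, 2, 3, 5, 7, 9, 10, 11, 12

1. commercial general liability coverage $2,600,000 < $2,750,000 → not met
2. lien-law disclosure absent → not met
3. equipment calibration 737 days ago vs limit 730 → not met
4. surety bond $55,000 ≥ $40,000 → met
5. licensed crane operators 0 < 2 → not met
6. jobsite safety plan present → met
7. condition 'performs work above three stories' holds; scaffold inspection 286 days ago vs limit 270 → not met
8. workers' compensation coverage $800,000 ≥ $600,000 → met
9. workers' compensation audit 925 days ago vs limit 730 → not met
10. condition 'handles asbestos abatement' holds; fall-protection recertification 658 days ago vs limit 540 → not met
11. OSHA safety training 63 days ago vs limit 60 → not met
12. contractor registration certificate absent → not met
Not met: 1, 2, 3, 5, 7, 9, 10, 11, 12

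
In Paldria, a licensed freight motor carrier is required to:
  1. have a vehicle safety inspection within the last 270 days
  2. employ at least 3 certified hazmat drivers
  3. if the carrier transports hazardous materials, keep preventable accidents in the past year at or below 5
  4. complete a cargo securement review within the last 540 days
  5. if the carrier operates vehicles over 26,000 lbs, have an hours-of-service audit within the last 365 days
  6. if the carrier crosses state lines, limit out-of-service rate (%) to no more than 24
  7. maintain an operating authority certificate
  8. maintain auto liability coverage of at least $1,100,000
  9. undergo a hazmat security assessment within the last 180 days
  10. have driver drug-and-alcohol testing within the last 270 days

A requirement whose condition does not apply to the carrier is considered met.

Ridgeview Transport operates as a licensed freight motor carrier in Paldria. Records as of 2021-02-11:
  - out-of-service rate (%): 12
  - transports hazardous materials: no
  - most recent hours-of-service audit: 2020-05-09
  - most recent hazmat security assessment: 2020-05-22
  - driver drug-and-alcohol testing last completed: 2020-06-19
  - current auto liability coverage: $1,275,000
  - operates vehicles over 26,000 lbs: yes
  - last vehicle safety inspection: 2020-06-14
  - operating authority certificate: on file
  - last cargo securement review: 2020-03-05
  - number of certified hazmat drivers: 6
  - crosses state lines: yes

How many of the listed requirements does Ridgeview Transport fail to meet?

1. vehicle safety inspection 242 days ago vs limit 270 → met
2. certified hazmat drivers 6 ≥ 3 → met
3. condition 'transports hazardous materials' does not hold → requirement n/a → met
4. cargo securement review 343 days ago vs limit 540 → met
5. condition 'operates vehicles over 26,000 lbs' holds; hours-of-service audit 278 days ago vs limit 365 → met
6. condition 'crosses state lines' holds; out-of-service rate (%) 12 ≤ 24 → met
7. operating authority certificate present → met
8. auto liability coverage $1,275,000 ≥ $1,100,000 → met
9. hazmat security assessment 265 days ago vs limit 180 → not met
10. driver drug-and-alcohol testing 237 days ago vs limit 270 → met
Not met: 1 of 10

1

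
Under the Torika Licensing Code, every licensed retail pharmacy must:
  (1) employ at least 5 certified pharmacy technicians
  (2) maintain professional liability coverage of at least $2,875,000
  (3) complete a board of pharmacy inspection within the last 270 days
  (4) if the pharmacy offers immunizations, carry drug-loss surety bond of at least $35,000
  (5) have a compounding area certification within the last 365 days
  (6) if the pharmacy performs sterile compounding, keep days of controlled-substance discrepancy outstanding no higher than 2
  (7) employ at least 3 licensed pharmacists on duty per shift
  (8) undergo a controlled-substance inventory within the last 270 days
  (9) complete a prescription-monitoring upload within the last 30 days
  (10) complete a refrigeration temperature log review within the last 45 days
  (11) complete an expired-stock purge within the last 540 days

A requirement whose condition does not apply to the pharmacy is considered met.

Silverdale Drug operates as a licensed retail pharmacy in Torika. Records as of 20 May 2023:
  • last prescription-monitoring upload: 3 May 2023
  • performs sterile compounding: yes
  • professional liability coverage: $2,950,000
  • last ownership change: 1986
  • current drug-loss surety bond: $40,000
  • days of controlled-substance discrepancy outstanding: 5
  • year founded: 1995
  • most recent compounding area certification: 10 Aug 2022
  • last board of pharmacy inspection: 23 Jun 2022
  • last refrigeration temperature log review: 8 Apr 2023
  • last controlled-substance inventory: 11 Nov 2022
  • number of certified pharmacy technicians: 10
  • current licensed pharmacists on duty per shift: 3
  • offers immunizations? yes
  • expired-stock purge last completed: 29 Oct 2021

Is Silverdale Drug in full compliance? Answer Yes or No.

No

1. certified pharmacy technicians 10 ≥ 5 → met
2. professional liability coverage $2,950,000 ≥ $2,875,000 → met
3. board of pharmacy inspection 331 days ago vs limit 270 → not met
4. condition 'offers immunizations' holds; drug-loss surety bond $40,000 ≥ $35,000 → met
5. compounding area certification 283 days ago vs limit 365 → met
6. condition 'performs sterile compounding' holds; days of controlled-substance discrepancy outstanding 5 > 2 → not met
7. licensed pharmacists on duty per shift 3 ≥ 3 → met
8. controlled-substance inventory 190 days ago vs limit 270 → met
9. prescription-monitoring upload 17 days ago vs limit 30 → met
10. refrigeration temperature log review 42 days ago vs limit 45 → met
11. expired-stock purge 568 days ago vs limit 540 → not met
Not met: 3, 6, 11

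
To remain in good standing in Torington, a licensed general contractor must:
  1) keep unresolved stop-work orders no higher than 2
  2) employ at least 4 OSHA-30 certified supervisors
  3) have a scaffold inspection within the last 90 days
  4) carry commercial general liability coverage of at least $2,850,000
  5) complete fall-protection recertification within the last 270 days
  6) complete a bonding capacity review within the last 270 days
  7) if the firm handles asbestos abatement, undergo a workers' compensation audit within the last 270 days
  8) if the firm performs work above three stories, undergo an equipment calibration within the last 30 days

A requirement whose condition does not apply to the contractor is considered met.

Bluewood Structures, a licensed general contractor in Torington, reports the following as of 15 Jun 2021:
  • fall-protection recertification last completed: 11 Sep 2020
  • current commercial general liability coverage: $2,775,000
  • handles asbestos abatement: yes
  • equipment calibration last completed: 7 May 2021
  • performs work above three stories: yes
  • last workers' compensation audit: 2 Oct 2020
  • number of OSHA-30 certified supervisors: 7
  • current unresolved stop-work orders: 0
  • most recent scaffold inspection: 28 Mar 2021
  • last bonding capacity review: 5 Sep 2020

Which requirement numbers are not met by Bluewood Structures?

4, 5, 6, 8

1. unresolved stop-work orders 0 ≤ 2 → met
2. OSHA-30 certified supervisors 7 ≥ 4 → met
3. scaffold inspection 79 days ago vs limit 90 → met
4. commercial general liability coverage $2,775,000 < $2,850,000 → not met
5. fall-protection recertification 277 days ago vs limit 270 → not met
6. bonding capacity review 283 days ago vs limit 270 → not met
7. condition 'handles asbestos abatement' holds; workers' compensation audit 256 days ago vs limit 270 → met
8. condition 'performs work above three stories' holds; equipment calibration 39 days ago vs limit 30 → not met
Not met: 4, 5, 6, 8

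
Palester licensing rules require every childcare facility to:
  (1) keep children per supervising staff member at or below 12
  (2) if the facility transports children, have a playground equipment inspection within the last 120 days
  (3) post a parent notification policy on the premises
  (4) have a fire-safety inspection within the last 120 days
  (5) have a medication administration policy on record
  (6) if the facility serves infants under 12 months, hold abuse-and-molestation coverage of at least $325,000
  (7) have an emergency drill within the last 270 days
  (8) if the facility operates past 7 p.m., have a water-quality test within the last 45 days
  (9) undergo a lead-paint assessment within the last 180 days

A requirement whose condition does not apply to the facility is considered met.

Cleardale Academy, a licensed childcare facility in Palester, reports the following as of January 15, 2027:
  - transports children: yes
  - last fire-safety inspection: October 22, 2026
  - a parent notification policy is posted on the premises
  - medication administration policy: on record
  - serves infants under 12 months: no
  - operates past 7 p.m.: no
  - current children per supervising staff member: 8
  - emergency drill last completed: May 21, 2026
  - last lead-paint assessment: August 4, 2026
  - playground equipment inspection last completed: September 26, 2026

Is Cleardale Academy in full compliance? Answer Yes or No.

Yes

1. children per supervising staff member 8 ≤ 12 → met
2. condition 'transports children' holds; playground equipment inspection 111 days ago vs limit 120 → met
3. parent notification policy present → met
4. fire-safety inspection 85 days ago vs limit 120 → met
5. medication administration policy present → met
6. condition 'serves infants under 12 months' does not hold → requirement n/a → met
7. emergency drill 239 days ago vs limit 270 → met
8. condition 'operates past 7 p.m.' does not hold → requirement n/a → met
9. lead-paint assessment 164 days ago vs limit 180 → met
All met.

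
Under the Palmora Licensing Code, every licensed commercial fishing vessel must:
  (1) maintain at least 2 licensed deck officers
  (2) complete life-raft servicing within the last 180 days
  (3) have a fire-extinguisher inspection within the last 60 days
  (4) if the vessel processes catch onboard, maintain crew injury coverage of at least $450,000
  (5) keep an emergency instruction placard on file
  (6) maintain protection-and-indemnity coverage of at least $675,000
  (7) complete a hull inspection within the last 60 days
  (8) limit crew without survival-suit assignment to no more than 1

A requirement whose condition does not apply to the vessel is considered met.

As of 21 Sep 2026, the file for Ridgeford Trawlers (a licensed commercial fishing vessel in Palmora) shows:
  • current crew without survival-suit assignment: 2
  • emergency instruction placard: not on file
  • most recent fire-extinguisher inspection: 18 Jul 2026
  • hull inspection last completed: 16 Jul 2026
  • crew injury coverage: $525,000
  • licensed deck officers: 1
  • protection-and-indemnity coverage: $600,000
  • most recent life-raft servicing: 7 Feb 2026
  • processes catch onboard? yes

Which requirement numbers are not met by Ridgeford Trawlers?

1. licensed deck officers 1 < 2 → not met
2. life-raft servicing 226 days ago vs limit 180 → not met
3. fire-extinguisher inspection 65 days ago vs limit 60 → not met
4. condition 'processes catch onboard' holds; crew injury coverage $525,000 ≥ $450,000 → met
5. emergency instruction placard absent → not met
6. protection-and-indemnity coverage $600,000 < $675,000 → not met
7. hull inspection 67 days ago vs limit 60 → not met
8. crew without survival-suit assignment 2 > 1 → not met
Not met: 1, 2, 3, 5, 6, 7, 8

1, 2, 3, 5, 6, 7, 8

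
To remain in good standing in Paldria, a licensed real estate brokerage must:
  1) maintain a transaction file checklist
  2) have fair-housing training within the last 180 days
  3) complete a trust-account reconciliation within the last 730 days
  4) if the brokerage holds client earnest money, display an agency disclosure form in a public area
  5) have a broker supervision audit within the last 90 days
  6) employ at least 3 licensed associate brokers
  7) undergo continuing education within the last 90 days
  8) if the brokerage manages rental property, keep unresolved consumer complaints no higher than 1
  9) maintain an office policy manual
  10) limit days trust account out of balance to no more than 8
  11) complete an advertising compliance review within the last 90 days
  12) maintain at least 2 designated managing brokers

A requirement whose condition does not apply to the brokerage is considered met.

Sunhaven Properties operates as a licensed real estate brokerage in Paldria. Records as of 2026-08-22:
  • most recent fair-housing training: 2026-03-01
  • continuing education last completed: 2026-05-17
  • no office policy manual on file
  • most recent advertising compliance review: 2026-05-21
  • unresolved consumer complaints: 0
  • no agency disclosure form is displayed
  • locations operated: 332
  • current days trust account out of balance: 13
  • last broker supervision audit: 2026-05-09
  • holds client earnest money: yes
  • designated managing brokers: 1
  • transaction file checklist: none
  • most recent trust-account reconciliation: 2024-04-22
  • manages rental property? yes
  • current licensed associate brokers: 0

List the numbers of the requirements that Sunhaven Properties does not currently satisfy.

1, 3, 4, 5, 6, 7, 9, 10, 11, 12

1. transaction file checklist absent → not met
2. fair-housing training 174 days ago vs limit 180 → met
3. trust-account reconciliation 852 days ago vs limit 730 → not met
4. condition 'holds client earnest money' holds; agency disclosure form absent → not met
5. broker supervision audit 105 days ago vs limit 90 → not met
6. licensed associate brokers 0 < 3 → not met
7. continuing education 97 days ago vs limit 90 → not met
8. condition 'manages rental property' holds; unresolved consumer complaints 0 ≤ 1 → met
9. office policy manual absent → not met
10. days trust account out of balance 13 > 8 → not met
11. advertising compliance review 93 days ago vs limit 90 → not met
12. designated managing brokers 1 < 2 → not met
Not met: 1, 3, 4, 5, 6, 7, 9, 10, 11, 12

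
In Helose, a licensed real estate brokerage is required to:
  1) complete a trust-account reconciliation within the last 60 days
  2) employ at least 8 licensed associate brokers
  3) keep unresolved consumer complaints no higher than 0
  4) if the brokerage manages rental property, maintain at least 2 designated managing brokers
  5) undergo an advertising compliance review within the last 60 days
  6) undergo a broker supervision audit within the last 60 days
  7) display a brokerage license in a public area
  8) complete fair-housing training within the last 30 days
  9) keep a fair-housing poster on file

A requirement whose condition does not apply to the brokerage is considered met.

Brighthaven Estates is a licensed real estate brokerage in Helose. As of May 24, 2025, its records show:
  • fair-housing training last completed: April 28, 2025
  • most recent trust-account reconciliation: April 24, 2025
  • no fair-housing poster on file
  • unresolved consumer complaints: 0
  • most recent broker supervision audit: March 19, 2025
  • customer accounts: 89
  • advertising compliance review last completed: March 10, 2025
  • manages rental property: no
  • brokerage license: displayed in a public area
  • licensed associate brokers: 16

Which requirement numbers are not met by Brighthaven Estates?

1. trust-account reconciliation 30 days ago vs limit 60 → met
2. licensed associate brokers 16 ≥ 8 → met
3. unresolved consumer complaints 0 ≤ 0 → met
4. condition 'manages rental property' does not hold → requirement n/a → met
5. advertising compliance review 75 days ago vs limit 60 → not met
6. broker supervision audit 66 days ago vs limit 60 → not met
7. brokerage license present → met
8. fair-housing training 26 days ago vs limit 30 → met
9. fair-housing poster absent → not met
Not met: 5, 6, 9

5, 6, 9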